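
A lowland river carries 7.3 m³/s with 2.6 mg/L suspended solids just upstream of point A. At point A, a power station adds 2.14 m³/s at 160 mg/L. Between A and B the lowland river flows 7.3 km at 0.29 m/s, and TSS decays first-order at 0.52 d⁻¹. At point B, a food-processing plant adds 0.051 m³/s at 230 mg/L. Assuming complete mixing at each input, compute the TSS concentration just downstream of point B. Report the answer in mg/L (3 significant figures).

34.0 mg/L

After input A: C = (7.3·2.6 + 2.14·160) / 9.44 = 38.28 mg/L.
Over the 7.3 km reach to input B (t = 2.517e+04 s = 0.2913 d), decay gives C = 38.28·exp(−0.52·0.2913) = 32.9 mg/L.
After input B: C = (9.44·32.9 + 0.051·230) / 9.491 = 33.96 mg/L.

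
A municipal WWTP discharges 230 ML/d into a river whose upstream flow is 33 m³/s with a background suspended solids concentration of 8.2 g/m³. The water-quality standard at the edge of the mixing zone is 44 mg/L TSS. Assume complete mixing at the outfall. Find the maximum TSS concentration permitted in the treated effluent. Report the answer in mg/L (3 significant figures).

230 ML/d = 2.662 m³/s.
Mass balance: 44·35.66 = 2.662·Cₑ + 33·8.2.
Cₑ = (1569 − 270.6) / 2.662 = 487.8 mg/L.

488 mg/L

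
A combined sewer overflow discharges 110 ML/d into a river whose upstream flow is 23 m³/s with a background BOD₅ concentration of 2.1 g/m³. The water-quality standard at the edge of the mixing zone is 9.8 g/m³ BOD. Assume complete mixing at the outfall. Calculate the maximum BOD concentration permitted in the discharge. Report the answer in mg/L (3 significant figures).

149 mg/L

110 ML/d = 1.273 m³/s.
Mass balance: 9.8·24.27 = 1.273·Cₑ + 23·2.1.
Cₑ = (237.9 − 48.3) / 1.273 = 148.9 mg/L.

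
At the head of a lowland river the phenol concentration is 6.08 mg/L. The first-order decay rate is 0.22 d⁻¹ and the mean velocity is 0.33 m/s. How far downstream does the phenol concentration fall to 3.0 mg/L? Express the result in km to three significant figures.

From C = C₀·e^(−kt), t = ln(C₀/C)/k = ln(6.08/3.0)/0.22 = 0.7064/0.22 = 3.211 d.
Distance = v·t = 0.33 m/s × 2.774e+05 s = 9.155e+04 m = 91.55 km.

91.5 km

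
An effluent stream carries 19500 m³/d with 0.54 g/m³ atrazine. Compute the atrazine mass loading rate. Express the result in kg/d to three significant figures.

10.5 kg/d

19500 m³/d = 0.2257 m³/s.
Mass flux = Q·C = 0.2257 m³/s × 0.54 g/m³ = 0.1219 g/s.
= 0.1219 g/s × 86.4 = 10.53 kg/d.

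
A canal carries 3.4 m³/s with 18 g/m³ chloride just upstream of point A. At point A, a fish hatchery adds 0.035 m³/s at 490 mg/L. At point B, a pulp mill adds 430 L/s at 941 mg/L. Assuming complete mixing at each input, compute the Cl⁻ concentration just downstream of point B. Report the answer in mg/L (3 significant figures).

125 mg/L

After input A: C = (3.4·18 + 0.035·490) / 3.435 = 22.81 mg/L.
430 L/s = 0.43 m³/s.
After input B: C = (3.435·22.81 + 0.43·941) / 3.865 = 125 mg/L.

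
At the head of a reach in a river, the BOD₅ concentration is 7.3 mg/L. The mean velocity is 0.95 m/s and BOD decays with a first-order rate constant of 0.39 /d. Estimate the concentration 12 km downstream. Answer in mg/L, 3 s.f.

6.90 mg/L

Travel time t = 12 km / 0.95 m/s = 1.2e+04/0.95 = 1.263e+04 s = 0.1462 d.
First-order decay: C = 7.3·exp(−0.39·0.1462) = 7.3·0.9446 = 6.895 mg/L.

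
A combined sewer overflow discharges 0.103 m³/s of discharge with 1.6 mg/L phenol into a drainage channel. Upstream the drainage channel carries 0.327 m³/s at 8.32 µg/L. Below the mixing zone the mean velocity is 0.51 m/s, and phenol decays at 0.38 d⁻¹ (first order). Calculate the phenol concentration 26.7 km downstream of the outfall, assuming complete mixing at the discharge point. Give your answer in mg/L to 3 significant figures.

8.32 µg/L = 0.00832 mg/L.
After complete mixing, C₀ = (0.103·1.6 + 0.327·0.00832) / 0.43 = 0.3896 mg/L.
Travel time t = 2.67e+04 m / 0.51 m/s = 5.235e+04 s = 0.6059 d.
C = 0.3896·exp(−0.38·0.6059) = 0.3896·0.7943 = 0.3095 mg/L.

0.309 mg/L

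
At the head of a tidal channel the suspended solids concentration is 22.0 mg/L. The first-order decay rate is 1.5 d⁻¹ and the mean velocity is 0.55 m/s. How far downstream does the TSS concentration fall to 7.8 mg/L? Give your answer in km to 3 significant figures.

32.8 km

From C = C₀·e^(−kt), t = ln(C₀/C)/k = ln(22.0/7.8)/1.5 = 1.037/1.5 = 0.6913 d.
Distance = v·t = 0.55 m/s × 5.973e+04 s = 3.285e+04 m = 32.85 km.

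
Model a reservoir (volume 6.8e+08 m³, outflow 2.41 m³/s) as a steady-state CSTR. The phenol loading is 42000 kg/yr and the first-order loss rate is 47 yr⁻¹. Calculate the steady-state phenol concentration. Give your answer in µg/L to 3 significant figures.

1.31 µg/L

Outflow Q = 2.41 m³/s × 3.156e+07 s/yr = 7.605e+07 m³/yr.
Steady-state CSTR mass balance: W = Q·C + k·V·C, so C = W/(Q + kV).
Q + kV = 7.605e+07 + 47·6.8e+08 = 3.204e+10 m³/yr.
C = 42000/3.204e+10 = 1.311e-06 kg/m³ = 0.001311 mg/L = 1.311 µg/L.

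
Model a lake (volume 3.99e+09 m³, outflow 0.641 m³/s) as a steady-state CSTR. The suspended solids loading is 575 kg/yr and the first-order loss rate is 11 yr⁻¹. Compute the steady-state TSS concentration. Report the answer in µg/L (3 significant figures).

Outflow Q = 0.641 m³/s × 3.156e+07 s/yr = 2.023e+07 m³/yr.
Steady-state CSTR mass balance: W = Q·C + k·V·C, so C = W/(Q + kV).
Q + kV = 2.023e+07 + 11·3.99e+09 = 4.391e+10 m³/yr.
C = 575/4.391e+10 = 1.309e-08 kg/m³ = 1.309e-05 mg/L = 0.01309 µg/L.

0.0131 µg/L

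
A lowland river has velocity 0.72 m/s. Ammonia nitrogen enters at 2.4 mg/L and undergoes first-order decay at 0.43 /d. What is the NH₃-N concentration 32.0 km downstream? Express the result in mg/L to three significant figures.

Travel time t = 32.0 km / 0.72 m/s = 3.2e+04/0.72 = 4.444e+04 s = 0.5144 d.
First-order decay: C = 2.4·exp(−0.43·0.5144) = 2.4·0.8016 = 1.924 mg/L.

1.92 mg/L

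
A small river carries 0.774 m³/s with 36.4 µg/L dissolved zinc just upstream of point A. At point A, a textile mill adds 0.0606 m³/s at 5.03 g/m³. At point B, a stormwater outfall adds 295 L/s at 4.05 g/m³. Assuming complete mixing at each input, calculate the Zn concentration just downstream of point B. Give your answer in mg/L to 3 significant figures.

1.35 mg/L

36.4 µg/L = 0.0364 mg/L.
After input A: C = (0.774·0.0364 + 0.0606·5.03) / 0.8346 = 0.399 mg/L.
295 L/s = 0.295 m³/s.
After input B: C = (0.8346·0.399 + 0.295·4.05) / 1.13 = 1.352 mg/L.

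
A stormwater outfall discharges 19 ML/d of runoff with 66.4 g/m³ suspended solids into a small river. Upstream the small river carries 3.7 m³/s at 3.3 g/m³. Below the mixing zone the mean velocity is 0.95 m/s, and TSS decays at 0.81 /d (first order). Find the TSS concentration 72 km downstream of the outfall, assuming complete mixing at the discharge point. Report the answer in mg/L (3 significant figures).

19 ML/d = 0.2199 m³/s.
After complete mixing, C₀ = (0.2199·66.4 + 3.7·3.3) / 3.92 = 6.84 mg/L.
Travel time t = 7.2e+04 m / 0.95 m/s = 7.579e+04 s = 0.8772 d.
C = 6.84·exp(−0.81·0.8772) = 6.84·0.4914 = 3.361 mg/L.

3.36 mg/L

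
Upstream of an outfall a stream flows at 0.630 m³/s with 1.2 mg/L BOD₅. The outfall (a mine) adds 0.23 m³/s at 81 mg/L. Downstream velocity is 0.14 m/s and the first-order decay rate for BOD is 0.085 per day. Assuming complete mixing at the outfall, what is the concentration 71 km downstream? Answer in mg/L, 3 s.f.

13.7 mg/L

After complete mixing, C₀ = (0.23·81 + 0.63·1.2) / 0.86 = 22.54 mg/L.
Travel time t = 7.1e+04 m / 0.14 m/s = 5.071e+05 s = 5.87 d.
C = 22.54·exp(−0.085·5.87) = 22.54·0.6072 = 13.69 mg/L.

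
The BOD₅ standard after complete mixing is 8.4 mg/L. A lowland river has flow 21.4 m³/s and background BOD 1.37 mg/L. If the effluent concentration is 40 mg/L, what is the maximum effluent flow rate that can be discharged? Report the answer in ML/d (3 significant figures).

411 ML/d

Mass balance at complete mixing: C_std·(Q_w + Q_r) = Q_w·C_e + Q_r·C_b.
Rearranging, Q_w = Q_r·(C_std − C_b)/(C_e − C_std) = 21.4·(8.4 − 1.37) / (40 − 8.4) = 4.761 m³/s.
= 411.3 ML/d.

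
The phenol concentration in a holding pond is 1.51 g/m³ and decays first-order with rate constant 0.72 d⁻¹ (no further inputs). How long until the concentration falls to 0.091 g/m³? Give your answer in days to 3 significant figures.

3.90 d

t = ln(C₀/C)/k = ln(1.51/0.091)/0.72 = 2.809/0.72 = 3.901 d.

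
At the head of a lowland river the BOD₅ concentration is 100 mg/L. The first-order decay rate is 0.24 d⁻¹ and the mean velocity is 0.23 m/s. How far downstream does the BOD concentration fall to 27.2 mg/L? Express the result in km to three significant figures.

From C = C₀·e^(−kt), t = ln(C₀/C)/k = ln(100/27.2)/0.24 = 1.302/0.24 = 5.425 d.
Distance = v·t = 0.23 m/s × 4.687e+05 s = 1.078e+05 m = 107.8 km.

108 km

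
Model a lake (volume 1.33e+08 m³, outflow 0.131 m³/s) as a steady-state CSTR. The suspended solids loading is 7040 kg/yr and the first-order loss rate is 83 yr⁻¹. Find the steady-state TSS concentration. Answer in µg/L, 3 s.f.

Outflow Q = 0.131 m³/s × 3.156e+07 s/yr = 4.134e+06 m³/yr.
Steady-state CSTR mass balance: W = Q·C + k·V·C, so C = W/(Q + kV).
Q + kV = 4.134e+06 + 83·1.33e+08 = 1.104e+10 m³/yr.
C = 7040/1.104e+10 = 6.375e-07 kg/m³ = 0.0006375 mg/L = 0.6375 µg/L.

0.638 µg/L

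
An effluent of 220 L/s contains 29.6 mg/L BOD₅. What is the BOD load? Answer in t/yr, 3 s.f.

220 L/s = 0.22 m³/s.
Mass flux = Q·C = 0.22 m³/s × 29.6 g/m³ = 6.512 g/s.
= 6.512 g/s × 31.56 = 205.5 t/yr.

206 t/yr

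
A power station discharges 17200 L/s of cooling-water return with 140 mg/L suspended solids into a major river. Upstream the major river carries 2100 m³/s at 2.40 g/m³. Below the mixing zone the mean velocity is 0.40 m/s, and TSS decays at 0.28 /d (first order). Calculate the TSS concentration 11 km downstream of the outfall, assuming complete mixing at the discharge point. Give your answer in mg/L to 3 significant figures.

17200 L/s = 17.2 m³/s.
After complete mixing, C₀ = (17.2·140 + 2100·2.4) / 2117 = 3.518 mg/L.
Travel time t = 1.1e+04 m / 0.40 m/s = 2.75e+04 s = 0.3183 d.
C = 3.518·exp(−0.28·0.3183) = 3.518·0.9147 = 3.218 mg/L.

3.22 mg/L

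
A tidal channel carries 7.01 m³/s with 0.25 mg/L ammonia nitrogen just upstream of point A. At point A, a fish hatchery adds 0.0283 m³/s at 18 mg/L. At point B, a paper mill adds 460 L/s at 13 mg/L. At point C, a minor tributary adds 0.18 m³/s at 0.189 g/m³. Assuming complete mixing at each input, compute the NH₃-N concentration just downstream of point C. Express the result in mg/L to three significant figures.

After input A: C = (7.01·0.25 + 0.0283·18) / 7.038 = 0.3214 mg/L.
460 L/s = 0.46 m³/s.
After input B: C = (7.038·0.3214 + 0.46·13) / 7.498 = 1.099 mg/L.
After input C: C = (7.498·1.099 + 0.18·0.189) / 7.678 = 1.078 mg/L.

1.08 mg/L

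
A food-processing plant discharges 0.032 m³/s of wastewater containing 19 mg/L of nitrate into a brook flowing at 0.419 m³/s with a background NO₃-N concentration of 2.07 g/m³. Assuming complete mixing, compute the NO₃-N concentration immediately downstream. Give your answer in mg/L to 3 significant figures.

3.27 mg/L

By mass balance at complete mixing, C = (0.032·19 + 0.419·2.07) / (0.032 + 0.419) = 1.475/0.451 = 3.271 mg/L.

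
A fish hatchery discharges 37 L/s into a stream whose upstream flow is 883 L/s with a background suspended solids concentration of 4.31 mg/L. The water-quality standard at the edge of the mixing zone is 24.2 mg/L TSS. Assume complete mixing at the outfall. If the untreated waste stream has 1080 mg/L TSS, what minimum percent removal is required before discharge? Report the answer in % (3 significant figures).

37 L/s = 0.037 m³/s.
883 L/s = 0.883 m³/s.
Mass balance: 24.2·0.92 = 0.037·Cₑ + 0.883·4.31.
Cₑ = (22.26 − 3.806) / 0.037 = 498.9 mg/L.
Required removal = 1 − 498.9/1080 = 53.81 %.

53.8 %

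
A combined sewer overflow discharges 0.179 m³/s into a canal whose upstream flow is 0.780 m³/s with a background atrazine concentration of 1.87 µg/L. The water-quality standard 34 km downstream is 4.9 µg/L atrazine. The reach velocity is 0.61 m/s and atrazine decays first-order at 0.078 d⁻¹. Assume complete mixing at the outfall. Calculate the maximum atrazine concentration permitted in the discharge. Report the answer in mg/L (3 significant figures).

0.0195 mg/L

1.87 µg/L = 0.00187 mg/L.
4.9 µg/L = 0.0049 mg/L.
Travel time to the compliance point: t = 3.4e+04/0.61 = 5.574e+04 s = 0.6451 d; decay factor exp(−0.078·0.6451) = 0.9509.
So the concentration just after mixing may be at most 0.0049/0.9509 = 0.005153 mg/L.
Mass balance: 0.005153·0.959 = 0.179·Cₑ + 0.78·0.00187.
Cₑ = (0.004942 − 0.001459) / 0.179 = 0.01946 mg/L.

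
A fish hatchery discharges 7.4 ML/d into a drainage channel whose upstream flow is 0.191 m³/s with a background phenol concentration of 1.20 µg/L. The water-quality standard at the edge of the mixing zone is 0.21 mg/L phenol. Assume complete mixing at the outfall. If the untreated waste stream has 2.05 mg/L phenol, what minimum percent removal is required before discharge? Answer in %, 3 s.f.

7.4 ML/d = 0.08565 m³/s.
1.20 µg/L = 0.0012 mg/L.
Mass balance: 0.21·0.2766 = 0.08565·Cₑ + 0.191·0.0012.
Cₑ = (0.0581 − 0.0002292) / 0.08565 = 0.6756 mg/L.
Required removal = 1 − 0.6756/2.05 = 67.04 %.

67.0 %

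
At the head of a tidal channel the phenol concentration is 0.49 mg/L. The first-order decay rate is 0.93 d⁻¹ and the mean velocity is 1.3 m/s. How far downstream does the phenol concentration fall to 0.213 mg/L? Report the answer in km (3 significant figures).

101 km

From C = C₀·e^(−kt), t = ln(C₀/C)/k = ln(0.49/0.213)/0.93 = 0.8331/0.93 = 0.8958 d.
Distance = v·t = 1.3 m/s × 7.74e+04 s = 1.006e+05 m = 100.6 km.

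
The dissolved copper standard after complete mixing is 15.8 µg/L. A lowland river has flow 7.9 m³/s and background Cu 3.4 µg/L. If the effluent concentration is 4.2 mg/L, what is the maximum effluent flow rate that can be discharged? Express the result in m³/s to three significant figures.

3.4 µg/L = 0.0034 mg/L.
15.8 µg/L = 0.0158 mg/L.
Mass balance at complete mixing: C_std·(Q_w + Q_r) = Q_w·C_e + Q_r·C_b.
Rearranging, Q_w = Q_r·(C_std − C_b)/(C_e − C_std) = 7.9·(0.0158 − 0.0034) / (4.2 − 0.0158) = 0.02341 m³/s.

0.0234 m³/s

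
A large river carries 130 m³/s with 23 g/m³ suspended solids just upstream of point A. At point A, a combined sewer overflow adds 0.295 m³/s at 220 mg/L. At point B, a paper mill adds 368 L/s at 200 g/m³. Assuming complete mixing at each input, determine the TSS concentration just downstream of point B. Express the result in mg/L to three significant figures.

23.9 mg/L

After input A: C = (130·23 + 0.295·220) / 130.3 = 23.45 mg/L.
368 L/s = 0.368 m³/s.
After input B: C = (130.3·23.45 + 0.368·200) / 130.7 = 23.94 mg/L.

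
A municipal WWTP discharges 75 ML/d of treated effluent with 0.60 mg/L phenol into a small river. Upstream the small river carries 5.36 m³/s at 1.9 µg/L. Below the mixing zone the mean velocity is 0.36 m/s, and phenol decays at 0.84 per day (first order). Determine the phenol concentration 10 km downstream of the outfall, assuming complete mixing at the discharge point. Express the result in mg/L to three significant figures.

75 ML/d = 0.8681 m³/s.
1.9 µg/L = 0.0019 mg/L.
After complete mixing, C₀ = (0.8681·0.6 + 5.36·0.0019) / 6.228 = 0.08526 mg/L.
Travel time t = 1e+04 m / 0.36 m/s = 2.778e+04 s = 0.3215 d.
C = 0.08526·exp(−0.84·0.3215) = 0.08526·0.7633 = 0.06508 mg/L.

0.0651 mg/L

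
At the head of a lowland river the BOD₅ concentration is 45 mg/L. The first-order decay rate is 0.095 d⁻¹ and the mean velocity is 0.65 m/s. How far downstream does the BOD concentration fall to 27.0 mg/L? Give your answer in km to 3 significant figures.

From C = C₀·e^(−kt), t = ln(C₀/C)/k = ln(45/27.0)/0.095 = 0.5108/0.095 = 5.377 d.
Distance = v·t = 0.65 m/s × 4.646e+05 s = 3.02e+05 m = 302 km.

302 km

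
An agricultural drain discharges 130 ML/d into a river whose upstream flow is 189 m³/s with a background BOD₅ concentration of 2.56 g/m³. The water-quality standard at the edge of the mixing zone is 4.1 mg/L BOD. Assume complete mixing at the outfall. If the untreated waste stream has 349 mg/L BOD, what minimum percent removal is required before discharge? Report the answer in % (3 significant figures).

43.4 %

130 ML/d = 1.505 m³/s.
Mass balance: 4.1·190.5 = 1.505·Cₑ + 189·2.56.
Cₑ = (781.1 − 483.8) / 1.505 = 197.5 mg/L.
Required removal = 1 − 197.5/349 = 43.4 %.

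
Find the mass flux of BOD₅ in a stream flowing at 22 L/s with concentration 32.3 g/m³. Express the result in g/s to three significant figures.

0.711 g/s

22 L/s = 0.022 m³/s.
Mass flux = Q·C = 0.022 m³/s × 32.3 g/m³ = 0.7106 g/s.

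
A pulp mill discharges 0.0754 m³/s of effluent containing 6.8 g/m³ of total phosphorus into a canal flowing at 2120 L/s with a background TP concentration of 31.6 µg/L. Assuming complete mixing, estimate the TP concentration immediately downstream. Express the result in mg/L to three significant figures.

2120 L/s = 2.12 m³/s.
31.6 µg/L = 0.0316 mg/L.
Flow-weighted mixing gives C = (0.0754·6.8 + 2.12·0.0316) / (0.0754 + 2.12) = 0.5797/2.195 = 0.2641 mg/L.

0.264 mg/L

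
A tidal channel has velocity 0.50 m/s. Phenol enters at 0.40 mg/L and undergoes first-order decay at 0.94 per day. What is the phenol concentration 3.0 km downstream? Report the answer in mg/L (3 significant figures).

0.375 mg/L

Travel time t = 3.0 km / 0.50 m/s = 3000/0.50 = 6000 s = 0.06944 d.
First-order decay: C = 0.40·exp(−0.94·0.06944) = 0.40·0.9368 = 0.3747 mg/L.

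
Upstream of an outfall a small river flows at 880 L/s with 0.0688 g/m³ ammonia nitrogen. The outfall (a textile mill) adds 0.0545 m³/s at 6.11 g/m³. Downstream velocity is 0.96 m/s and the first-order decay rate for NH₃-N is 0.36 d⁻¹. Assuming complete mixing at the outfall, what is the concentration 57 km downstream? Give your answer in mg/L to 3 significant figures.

0.329 mg/L

880 L/s = 0.88 m³/s.
After complete mixing, C₀ = (0.0545·6.11 + 0.88·0.0688) / 0.9345 = 0.4211 mg/L.
Travel time t = 5.7e+04 m / 0.96 m/s = 5.938e+04 s = 0.6872 d.
C = 0.4211·exp(−0.36·0.6872) = 0.4211·0.7808 = 0.3288 mg/L.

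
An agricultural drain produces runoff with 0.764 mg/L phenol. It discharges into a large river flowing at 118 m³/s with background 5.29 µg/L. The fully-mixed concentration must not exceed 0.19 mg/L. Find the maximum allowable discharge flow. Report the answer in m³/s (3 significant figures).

5.29 µg/L = 0.00529 mg/L.
Mass balance at complete mixing: C_std·(Q_w + Q_r) = Q_w·C_e + Q_r·C_b.
Rearranging, Q_w = Q_r·(C_std − C_b)/(C_e − C_std) = 118·(0.19 − 0.00529) / (0.764 − 0.19) = 37.97 m³/s.

38.0 m³/s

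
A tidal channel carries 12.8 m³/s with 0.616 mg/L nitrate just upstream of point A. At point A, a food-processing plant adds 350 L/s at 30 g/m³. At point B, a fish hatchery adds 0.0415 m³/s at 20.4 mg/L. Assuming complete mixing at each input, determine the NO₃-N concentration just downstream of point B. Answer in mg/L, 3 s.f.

1.46 mg/L

350 L/s = 0.35 m³/s.
After input A: C = (12.8·0.616 + 0.35·30) / 13.15 = 1.398 mg/L.
After input B: C = (13.15·1.398 + 0.0415·20.4) / 13.19 = 1.458 mg/L.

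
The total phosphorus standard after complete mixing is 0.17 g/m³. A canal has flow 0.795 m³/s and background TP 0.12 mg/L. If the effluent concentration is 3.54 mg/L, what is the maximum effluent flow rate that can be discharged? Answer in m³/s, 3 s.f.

0.0118 m³/s

Mass balance at complete mixing: C_std·(Q_w + Q_r) = Q_w·C_e + Q_r·C_b.
Rearranging, Q_w = Q_r·(C_std − C_b)/(C_e − C_std) = 0.795·(0.17 − 0.12) / (3.54 − 0.17) = 0.0118 m³/s.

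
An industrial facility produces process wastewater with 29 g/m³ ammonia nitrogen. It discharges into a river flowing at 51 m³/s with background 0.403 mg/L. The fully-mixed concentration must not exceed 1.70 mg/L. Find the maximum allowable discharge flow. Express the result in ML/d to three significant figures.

Mass balance at complete mixing: C_std·(Q_w + Q_r) = Q_w·C_e + Q_r·C_b.
Rearranging, Q_w = Q_r·(C_std − C_b)/(C_e − C_std) = 51·(1.7 − 0.403) / (29 − 1.7) = 2.423 m³/s.
= 209.3 ML/d.

209 ML/d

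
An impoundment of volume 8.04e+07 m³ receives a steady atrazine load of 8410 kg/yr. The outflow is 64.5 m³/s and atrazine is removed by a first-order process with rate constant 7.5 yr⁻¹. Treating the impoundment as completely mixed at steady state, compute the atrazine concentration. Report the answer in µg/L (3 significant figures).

Outflow Q = 64.5 m³/s × 3.156e+07 s/yr = 2.035e+09 m³/yr.
Steady-state CSTR mass balance: W = Q·C + k·V·C, so C = W/(Q + kV).
Q + kV = 2.035e+09 + 7.5·8.04e+07 = 2.638e+09 m³/yr.
C = 8410/2.638e+09 = 3.187e-06 kg/m³ = 0.003187 mg/L = 3.187 µg/L.

3.19 µg/L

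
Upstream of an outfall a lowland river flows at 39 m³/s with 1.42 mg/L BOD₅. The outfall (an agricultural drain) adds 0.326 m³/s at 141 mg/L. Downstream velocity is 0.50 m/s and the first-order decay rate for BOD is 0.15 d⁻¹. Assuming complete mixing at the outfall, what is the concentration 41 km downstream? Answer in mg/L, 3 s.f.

After complete mixing, C₀ = (0.326·141 + 39·1.42) / 39.33 = 2.577 mg/L.
Travel time t = 4.1e+04 m / 0.50 m/s = 8.2e+04 s = 0.9491 d.
C = 2.577·exp(−0.15·0.9491) = 2.577·0.8673 = 2.235 mg/L.

2.24 mg/L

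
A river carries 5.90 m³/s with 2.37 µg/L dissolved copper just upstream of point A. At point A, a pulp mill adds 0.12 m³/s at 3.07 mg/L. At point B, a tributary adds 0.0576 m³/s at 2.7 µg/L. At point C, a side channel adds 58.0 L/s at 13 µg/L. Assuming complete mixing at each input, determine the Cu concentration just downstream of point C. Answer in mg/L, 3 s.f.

0.0625 mg/L

2.37 µg/L = 0.00237 mg/L.
After input A: C = (5.9·0.00237 + 0.12·3.07) / 6.02 = 0.06352 mg/L.
2.7 µg/L = 0.0027 mg/L.
After input B: C = (6.02·0.06352 + 0.0576·0.0027) / 6.078 = 0.06294 mg/L.
58.0 L/s = 0.058 m³/s.
13 µg/L = 0.013 mg/L.
After input C: C = (6.078·0.06294 + 0.058·0.013) / 6.136 = 0.06247 mg/L.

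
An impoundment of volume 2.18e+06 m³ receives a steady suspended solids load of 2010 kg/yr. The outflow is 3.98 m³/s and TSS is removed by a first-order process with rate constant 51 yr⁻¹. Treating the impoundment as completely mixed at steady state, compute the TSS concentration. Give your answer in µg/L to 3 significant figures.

Outflow Q = 3.98 m³/s × 3.156e+07 s/yr = 1.256e+08 m³/yr.
Steady-state CSTR mass balance: W = Q·C + k·V·C, so C = W/(Q + kV).
Q + kV = 1.256e+08 + 51·2.18e+06 = 2.368e+08 m³/yr.
C = 2010/2.368e+08 = 8.489e-06 kg/m³ = 0.008489 mg/L = 8.489 µg/L.

8.49 µg/L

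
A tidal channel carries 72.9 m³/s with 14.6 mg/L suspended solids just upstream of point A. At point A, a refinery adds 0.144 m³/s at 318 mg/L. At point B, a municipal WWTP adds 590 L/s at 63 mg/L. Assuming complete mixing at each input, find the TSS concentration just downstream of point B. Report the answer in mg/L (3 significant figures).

After input A: C = (72.9·14.6 + 0.144·318) / 73.04 = 15.2 mg/L.
590 L/s = 0.59 m³/s.
After input B: C = (73.04·15.2 + 0.59·63) / 73.63 = 15.58 mg/L.

15.6 mg/L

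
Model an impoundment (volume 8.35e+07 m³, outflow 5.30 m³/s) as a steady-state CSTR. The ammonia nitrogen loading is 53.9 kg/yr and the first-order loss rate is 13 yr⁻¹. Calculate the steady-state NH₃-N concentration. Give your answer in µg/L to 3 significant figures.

0.0430 µg/L

Outflow Q = 5.30 m³/s × 3.156e+07 s/yr = 1.673e+08 m³/yr.
Steady-state CSTR mass balance: W = Q·C + k·V·C, so C = W/(Q + kV).
Q + kV = 1.673e+08 + 13·8.35e+07 = 1.253e+09 m³/yr.
C = 53.9/1.253e+09 = 4.303e-08 kg/m³ = 4.303e-05 mg/L = 0.04303 µg/L.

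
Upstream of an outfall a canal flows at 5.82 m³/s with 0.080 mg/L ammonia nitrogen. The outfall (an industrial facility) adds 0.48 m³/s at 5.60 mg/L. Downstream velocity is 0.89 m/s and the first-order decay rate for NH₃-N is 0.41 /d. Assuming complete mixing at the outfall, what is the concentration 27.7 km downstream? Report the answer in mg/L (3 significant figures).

0.432 mg/L

After complete mixing, C₀ = (0.48·5.6 + 5.82·0.08) / 6.3 = 0.5006 mg/L.
Travel time t = 2.77e+04 m / 0.89 m/s = 3.112e+04 s = 0.3602 d.
C = 0.5006·exp(−0.41·0.3602) = 0.5006·0.8627 = 0.4318 mg/L.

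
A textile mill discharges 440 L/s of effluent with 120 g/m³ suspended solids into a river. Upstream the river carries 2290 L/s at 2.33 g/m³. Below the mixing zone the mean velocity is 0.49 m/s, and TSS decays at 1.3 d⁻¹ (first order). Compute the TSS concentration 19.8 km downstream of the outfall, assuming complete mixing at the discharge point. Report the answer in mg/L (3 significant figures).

440 L/s = 0.44 m³/s.
2290 L/s = 2.29 m³/s.
After complete mixing, C₀ = (0.44·120 + 2.29·2.33) / 2.73 = 21.3 mg/L.
Travel time t = 1.98e+04 m / 0.49 m/s = 4.041e+04 s = 0.4677 d.
C = 21.3·exp(−1.3·0.4677) = 21.3·0.5444 = 11.59 mg/L.

11.6 mg/L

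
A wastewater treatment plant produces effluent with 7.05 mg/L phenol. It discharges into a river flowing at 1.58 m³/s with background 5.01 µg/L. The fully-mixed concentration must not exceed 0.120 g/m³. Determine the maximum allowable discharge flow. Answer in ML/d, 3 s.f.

5.01 µg/L = 0.00501 mg/L.
Mass balance at complete mixing: C_std·(Q_w + Q_r) = Q_w·C_e + Q_r·C_b.
Rearranging, Q_w = Q_r·(C_std − C_b)/(C_e − C_std) = 1.58·(0.12 − 0.00501) / (7.05 − 0.12) = 0.02622 m³/s.
= 2.265 ML/d.

2.27 ML/d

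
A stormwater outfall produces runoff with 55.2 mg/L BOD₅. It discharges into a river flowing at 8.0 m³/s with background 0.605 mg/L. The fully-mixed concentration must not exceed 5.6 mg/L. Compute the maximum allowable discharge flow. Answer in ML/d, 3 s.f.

Mass balance at complete mixing: C_std·(Q_w + Q_r) = Q_w·C_e + Q_r·C_b.
Rearranging, Q_w = Q_r·(C_std − C_b)/(C_e − C_std) = 8.0·(5.6 − 0.605) / (55.2 − 5.6) = 0.8056 m³/s.
= 69.61 ML/d.

69.6 ML/d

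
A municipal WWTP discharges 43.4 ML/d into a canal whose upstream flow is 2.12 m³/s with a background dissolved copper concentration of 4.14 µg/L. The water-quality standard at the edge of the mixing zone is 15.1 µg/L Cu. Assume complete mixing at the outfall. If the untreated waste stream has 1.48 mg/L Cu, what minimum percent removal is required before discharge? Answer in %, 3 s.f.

43.4 ML/d = 0.5023 m³/s.
4.14 µg/L = 0.00414 mg/L.
15.1 µg/L = 0.0151 mg/L.
Mass balance: 0.0151·2.622 = 0.5023·Cₑ + 2.12·0.00414.
Cₑ = (0.0396 − 0.008777) / 0.5023 = 0.06136 mg/L.
Required removal = 1 − 0.06136/1.48 = 95.85 %.

95.9 %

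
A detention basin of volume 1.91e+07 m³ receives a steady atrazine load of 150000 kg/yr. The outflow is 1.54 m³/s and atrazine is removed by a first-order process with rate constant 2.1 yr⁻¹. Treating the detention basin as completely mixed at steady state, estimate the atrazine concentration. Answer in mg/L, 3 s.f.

1.69 mg/L

Outflow Q = 1.54 m³/s × 3.156e+07 s/yr = 4.86e+07 m³/yr.
Steady-state CSTR mass balance: W = Q·C + k·V·C, so C = W/(Q + kV).
Q + kV = 4.86e+07 + 2.1·1.91e+07 = 8.871e+07 m³/yr.
C = 150000/8.871e+07 = 0.001691 kg/m³ = 1.691 mg/L.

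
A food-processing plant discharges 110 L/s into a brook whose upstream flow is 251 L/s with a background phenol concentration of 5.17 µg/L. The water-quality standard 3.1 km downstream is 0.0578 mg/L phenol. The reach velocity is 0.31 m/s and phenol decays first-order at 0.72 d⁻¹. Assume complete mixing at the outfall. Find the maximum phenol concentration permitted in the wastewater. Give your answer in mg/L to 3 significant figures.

110 L/s = 0.11 m³/s.
251 L/s = 0.251 m³/s.
5.17 µg/L = 0.00517 mg/L.
Travel time to the compliance point: t = 3100/0.31 = 1e+04 s = 0.1157 d; decay factor exp(−0.72·0.1157) = 0.92.
So the concentration just after mixing may be at most 0.0578/0.92 = 0.06282 mg/L.
Mass balance: 0.06282·0.361 = 0.11·Cₑ + 0.251·0.00517.
Cₑ = (0.02268 − 0.001298) / 0.11 = 0.1944 mg/L.

0.194 mg/L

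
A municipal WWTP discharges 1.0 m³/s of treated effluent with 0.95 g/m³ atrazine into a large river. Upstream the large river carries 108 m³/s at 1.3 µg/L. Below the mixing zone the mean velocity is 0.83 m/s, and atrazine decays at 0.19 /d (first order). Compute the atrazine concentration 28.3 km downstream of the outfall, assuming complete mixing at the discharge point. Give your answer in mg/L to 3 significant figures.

1.3 µg/L = 0.0013 mg/L.
After complete mixing, C₀ = (1·0.95 + 108·0.0013) / 109 = 0.01 mg/L.
Travel time t = 2.83e+04 m / 0.83 m/s = 3.41e+04 s = 0.3946 d.
C = 0.01·exp(−0.19·0.3946) = 0.01·0.9278 = 0.009281 mg/L.

0.00928 mg/L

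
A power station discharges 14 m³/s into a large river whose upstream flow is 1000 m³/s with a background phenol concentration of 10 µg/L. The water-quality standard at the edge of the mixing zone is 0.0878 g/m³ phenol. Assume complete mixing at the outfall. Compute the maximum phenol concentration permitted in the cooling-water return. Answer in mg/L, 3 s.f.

5.64 mg/L

10 µg/L = 0.01 mg/L.
Mass balance: 0.0878·1014 = 14·Cₑ + 1000·0.01.
Cₑ = (89.03 − 10) / 14 = 5.645 mg/L.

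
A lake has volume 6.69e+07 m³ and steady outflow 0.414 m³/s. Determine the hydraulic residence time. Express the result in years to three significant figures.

Q = 0.414 m³/s × 3.156e+07 s/yr = 1.306e+07 m³/yr.
Hydraulic residence time τ = V/Q = 6.69e+07/1.306e+07 = 5.121 yr.

5.12 yr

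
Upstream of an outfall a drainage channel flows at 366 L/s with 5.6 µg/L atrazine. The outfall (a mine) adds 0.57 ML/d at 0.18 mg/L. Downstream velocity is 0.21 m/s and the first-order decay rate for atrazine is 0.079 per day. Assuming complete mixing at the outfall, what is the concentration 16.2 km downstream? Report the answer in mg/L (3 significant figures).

0.00810 mg/L

0.57 ML/d = 0.006597 m³/s.
366 L/s = 0.366 m³/s.
5.6 µg/L = 0.0056 mg/L.
After complete mixing, C₀ = (0.006597·0.18 + 0.366·0.0056) / 0.3726 = 0.008688 mg/L.
Travel time t = 1.62e+04 m / 0.21 m/s = 7.714e+04 s = 0.8929 d.
C = 0.008688·exp(−0.079·0.8929) = 0.008688·0.9319 = 0.008096 mg/L.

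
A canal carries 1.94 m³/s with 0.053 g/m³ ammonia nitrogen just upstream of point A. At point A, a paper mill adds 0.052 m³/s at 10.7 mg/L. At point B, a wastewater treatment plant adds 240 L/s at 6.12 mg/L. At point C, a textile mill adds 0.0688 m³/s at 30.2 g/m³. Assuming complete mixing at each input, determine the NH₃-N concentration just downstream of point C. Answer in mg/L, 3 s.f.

After input A: C = (1.94·0.053 + 0.052·10.7) / 1.992 = 0.3309 mg/L.
240 L/s = 0.24 m³/s.
After input B: C = (1.992·0.3309 + 0.24·6.12) / 2.232 = 0.9534 mg/L.
After input C: C = (2.232·0.9534 + 0.0688·30.2) / 2.301 = 1.828 mg/L.

1.83 mg/L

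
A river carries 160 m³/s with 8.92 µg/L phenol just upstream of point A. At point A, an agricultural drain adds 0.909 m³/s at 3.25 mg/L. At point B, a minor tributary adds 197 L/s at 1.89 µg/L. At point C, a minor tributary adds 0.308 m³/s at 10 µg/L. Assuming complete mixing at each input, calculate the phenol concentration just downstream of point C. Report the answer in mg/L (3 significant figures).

8.92 µg/L = 0.00892 mg/L.
After input A: C = (160·0.00892 + 0.909·3.25) / 160.9 = 0.02723 mg/L.
197 L/s = 0.197 m³/s.
1.89 µg/L = 0.00189 mg/L.
After input B: C = (160.9·0.02723 + 0.197·0.00189) / 161.1 = 0.0272 mg/L.
10 µg/L = 0.01 mg/L.
After input C: C = (161.1·0.0272 + 0.308·0.01) / 161.4 = 0.02717 mg/L.

0.0272 mg/L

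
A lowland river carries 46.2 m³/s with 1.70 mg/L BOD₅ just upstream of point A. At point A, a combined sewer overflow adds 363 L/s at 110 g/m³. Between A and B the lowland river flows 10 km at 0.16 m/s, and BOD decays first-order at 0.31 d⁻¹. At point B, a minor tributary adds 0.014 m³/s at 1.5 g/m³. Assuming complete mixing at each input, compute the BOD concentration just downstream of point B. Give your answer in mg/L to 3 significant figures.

2.03 mg/L

363 L/s = 0.363 m³/s.
After input A: C = (46.2·1.7 + 0.363·110) / 46.56 = 2.544 mg/L.
Over the 10 km reach to input B (t = 6.25e+04 s = 0.7234 d), decay gives C = 2.544·exp(−0.31·0.7234) = 2.033 mg/L.
After input B: C = (46.56·2.033 + 0.014·1.5) / 46.58 = 2.033 mg/L.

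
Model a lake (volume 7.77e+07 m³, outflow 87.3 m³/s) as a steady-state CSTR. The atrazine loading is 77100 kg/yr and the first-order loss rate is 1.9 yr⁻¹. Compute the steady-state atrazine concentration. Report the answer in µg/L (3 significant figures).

26.6 µg/L

Outflow Q = 87.3 m³/s × 3.156e+07 s/yr = 2.755e+09 m³/yr.
Steady-state CSTR mass balance: W = Q·C + k·V·C, so C = W/(Q + kV).
Q + kV = 2.755e+09 + 1.9·7.77e+07 = 2.903e+09 m³/yr.
C = 77100/2.903e+09 = 2.656e-05 kg/m³ = 0.02656 mg/L = 26.56 µg/L.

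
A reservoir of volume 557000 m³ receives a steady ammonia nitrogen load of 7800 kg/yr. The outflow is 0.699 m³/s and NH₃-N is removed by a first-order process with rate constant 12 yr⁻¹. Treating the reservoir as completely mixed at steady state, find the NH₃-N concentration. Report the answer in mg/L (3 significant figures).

0.271 mg/L

Outflow Q = 0.699 m³/s × 3.156e+07 s/yr = 2.206e+07 m³/yr.
Steady-state CSTR mass balance: W = Q·C + k·V·C, so C = W/(Q + kV).
Q + kV = 2.206e+07 + 12·557000 = 2.874e+07 m³/yr.
C = 7800/2.874e+07 = 0.0002714 kg/m³ = 0.2714 mg/L.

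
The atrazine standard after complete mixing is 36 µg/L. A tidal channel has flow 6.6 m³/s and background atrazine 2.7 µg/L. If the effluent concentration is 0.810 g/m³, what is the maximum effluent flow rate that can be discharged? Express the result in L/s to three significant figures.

284 L/s

2.7 µg/L = 0.0027 mg/L.
36 µg/L = 0.036 mg/L.
Mass balance at complete mixing: C_std·(Q_w + Q_r) = Q_w·C_e + Q_r·C_b.
Rearranging, Q_w = Q_r·(C_std − C_b)/(C_e − C_std) = 6.6·(0.036 − 0.0027) / (0.81 − 0.036) = 0.284 m³/s.
= 284 L/s.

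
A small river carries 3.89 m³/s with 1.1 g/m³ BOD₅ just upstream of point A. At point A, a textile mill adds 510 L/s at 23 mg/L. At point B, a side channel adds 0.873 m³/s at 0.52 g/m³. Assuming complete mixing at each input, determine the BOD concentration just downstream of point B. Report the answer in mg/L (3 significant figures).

3.12 mg/L

510 L/s = 0.51 m³/s.
After input A: C = (3.89·1.1 + 0.51·23) / 4.4 = 3.638 mg/L.
After input B: C = (4.4·3.638 + 0.873·0.52) / 5.273 = 3.122 mg/L.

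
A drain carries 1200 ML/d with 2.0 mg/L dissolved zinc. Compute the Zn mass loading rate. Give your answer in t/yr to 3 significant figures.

877 t/yr

1200 ML/d = 13.89 m³/s.
Mass flux = Q·C = 13.89 m³/s × 2 g/m³ = 27.78 g/s.
= 27.78 g/s × 31.56 = 876.6 t/yr.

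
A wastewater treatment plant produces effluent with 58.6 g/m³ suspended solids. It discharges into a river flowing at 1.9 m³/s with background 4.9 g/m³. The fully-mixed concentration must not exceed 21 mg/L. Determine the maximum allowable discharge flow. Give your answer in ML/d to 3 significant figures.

Mass balance at complete mixing: C_std·(Q_w + Q_r) = Q_w·C_e + Q_r·C_b.
Rearranging, Q_w = Q_r·(C_std − C_b)/(C_e − C_std) = 1.9·(21 − 4.9) / (58.6 − 21) = 0.8136 m³/s.
= 70.29 ML/d.

70.3 ML/d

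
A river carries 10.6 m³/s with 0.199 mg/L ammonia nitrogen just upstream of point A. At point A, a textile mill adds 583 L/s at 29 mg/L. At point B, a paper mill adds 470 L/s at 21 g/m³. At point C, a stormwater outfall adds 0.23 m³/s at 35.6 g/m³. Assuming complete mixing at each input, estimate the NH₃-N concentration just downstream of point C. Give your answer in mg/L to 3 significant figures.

583 L/s = 0.583 m³/s.
After input A: C = (10.6·0.199 + 0.583·29) / 11.18 = 1.7 mg/L.
470 L/s = 0.47 m³/s.
After input B: C = (11.18·1.7 + 0.47·21) / 11.65 = 2.479 mg/L.
After input C: C = (11.65·2.479 + 0.23·35.6) / 11.88 = 3.12 mg/L.

3.12 mg/L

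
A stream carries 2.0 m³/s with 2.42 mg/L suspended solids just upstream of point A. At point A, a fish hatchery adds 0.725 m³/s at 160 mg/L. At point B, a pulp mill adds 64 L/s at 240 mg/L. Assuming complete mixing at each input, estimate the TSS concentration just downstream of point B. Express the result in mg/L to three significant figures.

48.8 mg/L

After input A: C = (2·2.42 + 0.725·160) / 2.725 = 44.34 mg/L.
64 L/s = 0.064 m³/s.
After input B: C = (2.725·44.34 + 0.064·240) / 2.789 = 48.83 mg/L.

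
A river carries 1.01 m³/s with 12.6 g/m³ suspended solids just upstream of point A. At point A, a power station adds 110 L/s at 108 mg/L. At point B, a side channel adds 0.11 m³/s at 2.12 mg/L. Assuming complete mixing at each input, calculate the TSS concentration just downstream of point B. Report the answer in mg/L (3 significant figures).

20.2 mg/L

110 L/s = 0.11 m³/s.
After input A: C = (1.01·12.6 + 0.11·108) / 1.12 = 21.97 mg/L.
After input B: C = (1.12·21.97 + 0.11·2.12) / 1.23 = 20.19 mg/L.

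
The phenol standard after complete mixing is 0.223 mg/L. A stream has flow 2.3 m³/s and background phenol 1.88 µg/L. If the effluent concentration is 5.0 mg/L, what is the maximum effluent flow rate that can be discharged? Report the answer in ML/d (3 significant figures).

9.20 ML/d

1.88 µg/L = 0.00188 mg/L.
Mass balance at complete mixing: C_std·(Q_w + Q_r) = Q_w·C_e + Q_r·C_b.
Rearranging, Q_w = Q_r·(C_std − C_b)/(C_e − C_std) = 2.3·(0.223 − 0.00188) / (5 − 0.223) = 0.1065 m³/s.
= 9.198 ML/d.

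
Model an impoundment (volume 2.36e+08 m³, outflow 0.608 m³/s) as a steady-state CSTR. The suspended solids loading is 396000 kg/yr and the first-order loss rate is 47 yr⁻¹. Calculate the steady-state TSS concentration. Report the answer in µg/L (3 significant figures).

Outflow Q = 0.608 m³/s × 3.156e+07 s/yr = 1.919e+07 m³/yr.
Steady-state CSTR mass balance: W = Q·C + k·V·C, so C = W/(Q + kV).
Q + kV = 1.919e+07 + 47·2.36e+08 = 1.111e+10 m³/yr.
C = 396000/1.111e+10 = 3.564e-05 kg/m³ = 0.03564 mg/L = 35.64 µg/L.

35.6 µg/L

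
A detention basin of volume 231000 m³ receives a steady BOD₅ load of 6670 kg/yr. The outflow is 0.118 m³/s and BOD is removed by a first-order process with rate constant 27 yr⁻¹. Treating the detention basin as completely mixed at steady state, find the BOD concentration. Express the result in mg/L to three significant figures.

0.670 mg/L

Outflow Q = 0.118 m³/s × 3.156e+07 s/yr = 3.724e+06 m³/yr.
Steady-state CSTR mass balance: W = Q·C + k·V·C, so C = W/(Q + kV).
Q + kV = 3.724e+06 + 27·231000 = 9.961e+06 m³/yr.
C = 6670/9.961e+06 = 0.0006696 kg/m³ = 0.6696 mg/L.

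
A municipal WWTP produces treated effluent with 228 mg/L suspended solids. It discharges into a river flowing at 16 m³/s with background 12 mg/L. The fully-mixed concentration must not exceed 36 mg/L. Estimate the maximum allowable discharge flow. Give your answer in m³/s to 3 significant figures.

2.00 m³/s

Mass balance at complete mixing: C_std·(Q_w + Q_r) = Q_w·C_e + Q_r·C_b.
Rearranging, Q_w = Q_r·(C_std − C_b)/(C_e − C_std) = 16·(36 − 12) / (228 − 36) = 2 m³/s.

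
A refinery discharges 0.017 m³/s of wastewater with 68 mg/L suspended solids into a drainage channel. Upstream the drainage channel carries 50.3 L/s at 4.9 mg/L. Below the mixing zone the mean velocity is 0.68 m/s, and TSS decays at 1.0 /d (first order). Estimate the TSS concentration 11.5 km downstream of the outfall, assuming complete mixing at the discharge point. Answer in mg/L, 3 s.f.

17.1 mg/L

50.3 L/s = 0.0503 m³/s.
After complete mixing, C₀ = (0.017·68 + 0.0503·4.9) / 0.0673 = 20.84 mg/L.
Travel time t = 1.15e+04 m / 0.68 m/s = 1.691e+04 s = 0.1957 d.
C = 20.84·exp(−1.0·0.1957) = 20.84·0.8222 = 17.13 mg/L.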